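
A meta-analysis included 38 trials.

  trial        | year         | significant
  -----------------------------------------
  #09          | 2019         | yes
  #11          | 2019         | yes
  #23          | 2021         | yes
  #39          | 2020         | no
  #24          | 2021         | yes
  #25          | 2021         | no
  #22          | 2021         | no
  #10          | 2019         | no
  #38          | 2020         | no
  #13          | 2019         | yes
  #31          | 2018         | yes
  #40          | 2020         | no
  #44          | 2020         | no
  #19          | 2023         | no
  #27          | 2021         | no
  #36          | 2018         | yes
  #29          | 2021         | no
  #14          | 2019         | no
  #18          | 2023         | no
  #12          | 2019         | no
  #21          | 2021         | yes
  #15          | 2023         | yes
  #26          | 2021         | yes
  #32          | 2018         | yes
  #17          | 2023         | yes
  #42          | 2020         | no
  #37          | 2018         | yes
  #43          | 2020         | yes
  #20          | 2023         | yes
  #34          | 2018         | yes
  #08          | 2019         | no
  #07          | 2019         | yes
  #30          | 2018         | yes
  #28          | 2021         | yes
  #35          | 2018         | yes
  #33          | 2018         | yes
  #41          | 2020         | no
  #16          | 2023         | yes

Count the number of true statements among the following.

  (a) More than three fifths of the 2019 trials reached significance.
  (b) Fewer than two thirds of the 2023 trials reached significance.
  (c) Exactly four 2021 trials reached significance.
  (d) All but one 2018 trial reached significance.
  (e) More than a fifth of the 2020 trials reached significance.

0

(a) 2019: |A| = 8, |A ∩ B| = 4; needs |A ∩ B| / |A| > 3/5 — false.
(b) 2023: |A| = 6, |A ∩ B| = 4; needs |A ∩ B| / |A| < 2/3 — false.
(c) 2021: |A| = 9, |A ∩ B| = 5; needs |A ∩ B| = 4 — false.
(d) 2018: |A| = 8, |A ∩ B| = 8; needs |A ∖ B| = 1 — false.
(e) 2020: |A| = 7, |A ∩ B| = 1; needs |A ∩ B| / |A| > 1/5 — false.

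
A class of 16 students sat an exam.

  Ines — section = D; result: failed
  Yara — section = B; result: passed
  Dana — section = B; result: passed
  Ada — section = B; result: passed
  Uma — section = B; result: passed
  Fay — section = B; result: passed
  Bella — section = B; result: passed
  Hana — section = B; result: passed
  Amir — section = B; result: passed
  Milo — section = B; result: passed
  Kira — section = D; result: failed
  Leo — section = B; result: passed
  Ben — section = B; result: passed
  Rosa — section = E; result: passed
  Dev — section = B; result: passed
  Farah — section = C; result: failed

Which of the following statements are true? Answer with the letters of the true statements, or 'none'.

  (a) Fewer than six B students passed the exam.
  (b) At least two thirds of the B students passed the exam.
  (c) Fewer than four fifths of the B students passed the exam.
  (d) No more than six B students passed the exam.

|A| = 12, |A ∩ B| = 12, |A ∖ B| = 0.
(a) |A ∩ B| < 6: fails.
(b) |A ∩ B| / |A| ≥ 2/3: holds.
(c) |A ∩ B| / |A| < 4/5: fails.
(d) |A ∩ B| ≤ 6: fails.

(b)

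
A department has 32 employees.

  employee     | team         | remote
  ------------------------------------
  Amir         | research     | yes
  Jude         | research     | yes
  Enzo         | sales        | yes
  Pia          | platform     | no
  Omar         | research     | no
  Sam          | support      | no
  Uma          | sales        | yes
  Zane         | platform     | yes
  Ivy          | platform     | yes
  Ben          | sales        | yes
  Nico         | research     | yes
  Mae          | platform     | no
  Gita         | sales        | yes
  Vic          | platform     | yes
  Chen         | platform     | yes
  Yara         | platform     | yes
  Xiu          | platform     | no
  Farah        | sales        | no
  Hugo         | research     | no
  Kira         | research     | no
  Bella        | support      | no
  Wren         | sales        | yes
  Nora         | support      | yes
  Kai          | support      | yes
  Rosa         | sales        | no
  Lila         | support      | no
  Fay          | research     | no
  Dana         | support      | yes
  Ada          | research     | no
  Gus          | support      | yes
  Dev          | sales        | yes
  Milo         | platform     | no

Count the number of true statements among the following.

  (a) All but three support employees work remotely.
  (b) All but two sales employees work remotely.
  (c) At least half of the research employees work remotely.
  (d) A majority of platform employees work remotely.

(a) support: |A| = 7, |A ∩ B| = 4; needs |A ∖ B| = 3 — true.
(b) sales: |A| = 8, |A ∩ B| = 6; needs |A ∖ B| = 2 — true.
(c) research: |A| = 8, |A ∩ B| = 3; needs |A ∩ B| ≥ |A ∖ B| — false.
(d) platform: |A| = 9, |A ∩ B| = 5; needs |A ∩ B| > |A ∖ B| — true.

3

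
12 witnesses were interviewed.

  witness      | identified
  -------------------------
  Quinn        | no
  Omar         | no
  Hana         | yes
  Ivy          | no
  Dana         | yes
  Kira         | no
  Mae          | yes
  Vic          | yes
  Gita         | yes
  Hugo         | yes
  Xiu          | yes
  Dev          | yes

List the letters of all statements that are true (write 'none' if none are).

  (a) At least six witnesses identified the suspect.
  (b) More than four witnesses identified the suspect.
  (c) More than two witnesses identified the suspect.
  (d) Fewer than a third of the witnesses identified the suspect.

(a), (b), (c)

|A| = 12, |A ∩ B| = 8, |A ∖ B| = 4.
(a) |A ∩ B| ≥ 6: holds.
(b) |A ∩ B| > 4: holds.
(c) |A ∩ B| > 2: holds.
(d) |A ∩ B| / |A| < 1/3: fails.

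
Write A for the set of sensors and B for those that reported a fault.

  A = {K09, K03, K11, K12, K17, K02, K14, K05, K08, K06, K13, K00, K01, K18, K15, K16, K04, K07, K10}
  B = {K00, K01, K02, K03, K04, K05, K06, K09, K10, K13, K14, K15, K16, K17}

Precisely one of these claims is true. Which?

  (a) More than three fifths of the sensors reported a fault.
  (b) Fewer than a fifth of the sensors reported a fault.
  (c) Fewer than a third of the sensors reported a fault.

(a)

|A| = 19, |A ∩ B| = 14, |A ∖ B| = 5.
(a) requires |A ∩ B| / |A| > 3/5: true.
(b) requires |A ∩ B| / |A| < 1/5: false.
(c) requires |A ∩ B| / |A| < 1/3: false.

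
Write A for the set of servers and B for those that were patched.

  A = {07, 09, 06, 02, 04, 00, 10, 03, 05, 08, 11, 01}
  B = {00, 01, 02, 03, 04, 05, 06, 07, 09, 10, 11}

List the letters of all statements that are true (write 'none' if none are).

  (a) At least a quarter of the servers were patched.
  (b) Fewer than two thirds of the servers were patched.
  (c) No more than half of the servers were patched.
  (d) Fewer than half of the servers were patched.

|A| = 12, |A ∩ B| = 11, |A ∖ B| = 1.
(a) |A ∩ B| / |A| ≥ 1/4: holds.
(b) |A ∩ B| / |A| < 2/3: fails.
(c) |A ∩ B| ≤ |A ∖ B|: fails.
(d) |A ∩ B| < |A ∖ B|: fails.

(a)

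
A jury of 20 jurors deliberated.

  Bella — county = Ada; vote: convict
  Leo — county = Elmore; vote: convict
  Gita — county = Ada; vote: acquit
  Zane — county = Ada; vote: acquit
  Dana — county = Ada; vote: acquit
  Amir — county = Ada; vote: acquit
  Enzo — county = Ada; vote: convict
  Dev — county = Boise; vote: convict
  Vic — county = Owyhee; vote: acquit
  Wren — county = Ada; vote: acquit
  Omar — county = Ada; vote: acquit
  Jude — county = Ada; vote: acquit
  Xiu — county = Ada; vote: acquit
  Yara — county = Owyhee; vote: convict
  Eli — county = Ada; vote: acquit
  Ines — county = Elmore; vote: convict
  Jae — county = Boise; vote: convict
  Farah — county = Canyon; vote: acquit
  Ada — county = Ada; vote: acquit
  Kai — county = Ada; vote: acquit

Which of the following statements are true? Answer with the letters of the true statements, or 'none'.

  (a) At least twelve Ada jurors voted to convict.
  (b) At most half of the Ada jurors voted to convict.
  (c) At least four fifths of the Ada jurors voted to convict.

(b)

|A| = 13, |A ∩ B| = 2, |A ∖ B| = 11.
(a) |A ∩ B| ≥ 12: fails.
(b) |A ∩ B| ≤ |A ∖ B|: holds.
(c) |A ∩ B| / |A| ≥ 4/5: fails.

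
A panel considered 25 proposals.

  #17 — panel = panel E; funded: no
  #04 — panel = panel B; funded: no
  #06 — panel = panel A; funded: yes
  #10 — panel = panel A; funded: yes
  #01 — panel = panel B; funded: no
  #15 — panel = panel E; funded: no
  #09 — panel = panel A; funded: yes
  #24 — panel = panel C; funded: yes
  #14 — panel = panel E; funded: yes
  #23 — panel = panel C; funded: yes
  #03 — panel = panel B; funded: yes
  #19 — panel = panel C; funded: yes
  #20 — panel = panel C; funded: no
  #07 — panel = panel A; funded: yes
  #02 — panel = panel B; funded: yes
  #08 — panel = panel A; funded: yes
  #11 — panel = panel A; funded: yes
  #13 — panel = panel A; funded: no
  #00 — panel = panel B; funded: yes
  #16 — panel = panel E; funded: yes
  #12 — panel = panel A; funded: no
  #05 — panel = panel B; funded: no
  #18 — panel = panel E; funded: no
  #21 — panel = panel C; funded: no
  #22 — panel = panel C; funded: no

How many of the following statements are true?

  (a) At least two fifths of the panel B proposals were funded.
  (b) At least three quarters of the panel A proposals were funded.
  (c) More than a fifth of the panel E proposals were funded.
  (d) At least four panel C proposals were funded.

(a) panel B: |A| = 6, |A ∩ B| = 3; needs |A ∩ B| / |A| ≥ 2/5 — true.
(b) panel A: |A| = 8, |A ∩ B| = 6; needs |A ∩ B| / |A| ≥ 3/4 — true.
(c) panel E: |A| = 5, |A ∩ B| = 2; needs |A ∩ B| / |A| > 1/5 — true.
(d) panel C: |A| = 6, |A ∩ B| = 3; needs |A ∩ B| ≥ 4 — false.

3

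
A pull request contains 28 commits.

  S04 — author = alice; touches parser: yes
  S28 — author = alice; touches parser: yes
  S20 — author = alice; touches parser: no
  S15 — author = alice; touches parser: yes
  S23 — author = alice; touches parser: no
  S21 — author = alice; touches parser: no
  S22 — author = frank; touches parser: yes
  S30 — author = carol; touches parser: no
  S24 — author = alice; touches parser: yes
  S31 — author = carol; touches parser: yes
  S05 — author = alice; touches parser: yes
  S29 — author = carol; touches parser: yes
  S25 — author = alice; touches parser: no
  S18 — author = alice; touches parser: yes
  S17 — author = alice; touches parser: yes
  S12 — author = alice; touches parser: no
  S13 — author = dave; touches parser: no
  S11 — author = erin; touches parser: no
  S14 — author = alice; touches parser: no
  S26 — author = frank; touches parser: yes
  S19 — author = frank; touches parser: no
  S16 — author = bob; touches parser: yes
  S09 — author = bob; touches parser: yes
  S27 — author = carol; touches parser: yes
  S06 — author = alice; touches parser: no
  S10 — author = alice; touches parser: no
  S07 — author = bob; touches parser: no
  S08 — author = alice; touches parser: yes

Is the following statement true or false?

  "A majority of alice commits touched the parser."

Truth condition: |A ∩ B| > |A ∖ B|.
|A| = 16, |A ∩ B| = 8, |A ∖ B| = 8.
8 = 8, so the statement is false.

False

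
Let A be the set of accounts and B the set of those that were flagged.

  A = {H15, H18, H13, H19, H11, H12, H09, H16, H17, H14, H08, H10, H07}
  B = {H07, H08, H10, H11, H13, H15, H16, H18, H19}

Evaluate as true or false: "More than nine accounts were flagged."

False

The determiner here denotes the relation: |A ∩ B| > 9.
A (the restrictor) = {H15, H18, H13, H19, H11, H12, H09, H16, H17, H14, H08, H10, H07}, |A| = 13.
A ∩ B = {H15, H18, H13, H19, H11, H16, H08, H10, H07}, so |A ∩ B| = 9.
|A ∩ B| = 9, so the statement is false.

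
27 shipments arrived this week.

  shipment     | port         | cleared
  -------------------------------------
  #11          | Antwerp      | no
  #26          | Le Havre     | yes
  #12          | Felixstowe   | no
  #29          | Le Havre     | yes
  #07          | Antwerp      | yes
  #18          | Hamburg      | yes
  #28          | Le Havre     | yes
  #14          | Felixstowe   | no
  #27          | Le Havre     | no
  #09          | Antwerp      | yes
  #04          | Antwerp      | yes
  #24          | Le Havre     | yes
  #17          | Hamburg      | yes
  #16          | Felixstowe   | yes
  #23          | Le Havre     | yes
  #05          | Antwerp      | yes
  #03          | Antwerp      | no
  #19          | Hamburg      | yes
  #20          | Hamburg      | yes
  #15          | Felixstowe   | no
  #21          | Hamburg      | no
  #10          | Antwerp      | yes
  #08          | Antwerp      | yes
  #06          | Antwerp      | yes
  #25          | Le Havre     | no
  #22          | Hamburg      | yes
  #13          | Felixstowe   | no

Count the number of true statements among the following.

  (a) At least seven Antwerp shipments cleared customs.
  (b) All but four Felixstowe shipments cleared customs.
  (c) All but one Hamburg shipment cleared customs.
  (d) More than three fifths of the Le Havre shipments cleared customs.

(a) Antwerp: |A| = 9, |A ∩ B| = 7; needs |A ∩ B| ≥ 7 — true.
(b) Felixstowe: |A| = 5, |A ∩ B| = 1; needs |A ∖ B| = 4 — true.
(c) Hamburg: |A| = 6, |A ∩ B| = 5; needs |A ∖ B| = 1 — true.
(d) Le Havre: |A| = 7, |A ∩ B| = 5; needs |A ∩ B| / |A| > 3/5 — true.

4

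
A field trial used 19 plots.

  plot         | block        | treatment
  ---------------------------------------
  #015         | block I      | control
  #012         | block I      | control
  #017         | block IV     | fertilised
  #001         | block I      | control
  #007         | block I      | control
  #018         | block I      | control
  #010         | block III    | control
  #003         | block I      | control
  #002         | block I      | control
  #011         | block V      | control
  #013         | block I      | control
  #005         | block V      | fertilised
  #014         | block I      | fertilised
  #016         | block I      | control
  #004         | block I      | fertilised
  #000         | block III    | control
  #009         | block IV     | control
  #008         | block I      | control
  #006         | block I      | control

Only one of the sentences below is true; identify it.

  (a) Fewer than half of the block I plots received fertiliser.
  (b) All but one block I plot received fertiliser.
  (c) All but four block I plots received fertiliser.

(a)

|A| = 13, |A ∩ B| = 2, |A ∖ B| = 11.
(a) requires |A ∩ B| < |A ∖ B|: true.
(b) requires |A ∖ B| = 1: false.
(c) requires |A ∖ B| = 4: false.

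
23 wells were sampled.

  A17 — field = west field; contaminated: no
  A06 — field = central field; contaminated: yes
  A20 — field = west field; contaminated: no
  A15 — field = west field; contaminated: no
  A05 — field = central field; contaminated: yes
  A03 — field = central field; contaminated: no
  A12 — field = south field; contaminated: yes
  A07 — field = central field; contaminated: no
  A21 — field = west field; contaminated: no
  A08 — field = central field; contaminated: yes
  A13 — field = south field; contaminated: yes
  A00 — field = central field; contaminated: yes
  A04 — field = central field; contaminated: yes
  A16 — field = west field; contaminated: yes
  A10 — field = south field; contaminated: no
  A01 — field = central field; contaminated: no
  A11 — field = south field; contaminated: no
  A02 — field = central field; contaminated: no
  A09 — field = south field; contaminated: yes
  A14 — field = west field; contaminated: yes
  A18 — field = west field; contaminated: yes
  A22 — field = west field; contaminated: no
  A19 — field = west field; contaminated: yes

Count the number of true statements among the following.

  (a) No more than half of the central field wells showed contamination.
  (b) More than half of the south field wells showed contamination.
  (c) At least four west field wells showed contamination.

2

(a) central field: |A| = 9, |A ∩ B| = 5; needs |A ∩ B| ≤ |A ∖ B| — false.
(b) south field: |A| = 5, |A ∩ B| = 3; needs |A ∩ B| > |A ∖ B| — true.
(c) west field: |A| = 9, |A ∩ B| = 4; needs |A ∩ B| ≥ 4 — true.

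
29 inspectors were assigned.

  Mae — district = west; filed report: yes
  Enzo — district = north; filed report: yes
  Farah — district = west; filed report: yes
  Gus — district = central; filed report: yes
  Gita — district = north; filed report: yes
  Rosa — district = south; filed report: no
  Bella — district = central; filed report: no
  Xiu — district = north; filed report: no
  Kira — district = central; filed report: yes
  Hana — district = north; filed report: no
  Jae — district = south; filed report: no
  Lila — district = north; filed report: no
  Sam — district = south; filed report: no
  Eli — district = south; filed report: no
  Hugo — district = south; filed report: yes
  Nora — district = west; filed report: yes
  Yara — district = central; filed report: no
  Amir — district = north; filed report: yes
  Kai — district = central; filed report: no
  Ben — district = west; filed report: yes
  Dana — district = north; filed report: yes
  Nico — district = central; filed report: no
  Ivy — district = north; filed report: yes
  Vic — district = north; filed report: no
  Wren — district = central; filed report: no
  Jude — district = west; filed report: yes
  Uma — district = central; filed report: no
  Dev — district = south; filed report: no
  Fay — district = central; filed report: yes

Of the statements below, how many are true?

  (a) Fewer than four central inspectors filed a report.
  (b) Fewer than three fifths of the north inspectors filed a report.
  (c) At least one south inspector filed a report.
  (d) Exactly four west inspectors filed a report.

(a) central: |A| = 9, |A ∩ B| = 3; needs |A ∩ B| < 4 — true.
(b) north: |A| = 9, |A ∩ B| = 5; needs |A ∩ B| / |A| < 3/5 — true.
(c) south: |A| = 6, |A ∩ B| = 1; needs A ∩ B ≠ ∅ (|A ∩ B| ≥ 1) — true.
(d) west: |A| = 5, |A ∩ B| = 5; needs |A ∩ B| = 4 — false.

3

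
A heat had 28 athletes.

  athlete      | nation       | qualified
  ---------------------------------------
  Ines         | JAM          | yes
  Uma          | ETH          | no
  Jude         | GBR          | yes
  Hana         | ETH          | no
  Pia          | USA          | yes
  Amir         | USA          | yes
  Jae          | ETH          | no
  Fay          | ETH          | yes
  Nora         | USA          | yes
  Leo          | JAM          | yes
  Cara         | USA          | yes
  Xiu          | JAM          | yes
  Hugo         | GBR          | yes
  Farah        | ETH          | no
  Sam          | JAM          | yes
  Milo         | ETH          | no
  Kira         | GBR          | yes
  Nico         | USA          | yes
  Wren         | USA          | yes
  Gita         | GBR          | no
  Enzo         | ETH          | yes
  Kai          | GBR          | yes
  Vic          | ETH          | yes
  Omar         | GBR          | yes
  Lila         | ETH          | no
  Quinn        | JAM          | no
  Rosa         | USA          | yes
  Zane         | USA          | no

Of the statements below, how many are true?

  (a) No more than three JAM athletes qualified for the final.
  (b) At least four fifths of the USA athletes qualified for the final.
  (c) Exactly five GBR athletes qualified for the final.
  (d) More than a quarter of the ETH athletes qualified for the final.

(a) JAM: |A| = 5, |A ∩ B| = 4; needs |A ∩ B| ≤ 3 — false.
(b) USA: |A| = 8, |A ∩ B| = 7; needs |A ∩ B| / |A| ≥ 4/5 — true.
(c) GBR: |A| = 6, |A ∩ B| = 5; needs |A ∩ B| = 5 — true.
(d) ETH: |A| = 9, |A ∩ B| = 3; needs |A ∩ B| / |A| > 1/4 — true.

3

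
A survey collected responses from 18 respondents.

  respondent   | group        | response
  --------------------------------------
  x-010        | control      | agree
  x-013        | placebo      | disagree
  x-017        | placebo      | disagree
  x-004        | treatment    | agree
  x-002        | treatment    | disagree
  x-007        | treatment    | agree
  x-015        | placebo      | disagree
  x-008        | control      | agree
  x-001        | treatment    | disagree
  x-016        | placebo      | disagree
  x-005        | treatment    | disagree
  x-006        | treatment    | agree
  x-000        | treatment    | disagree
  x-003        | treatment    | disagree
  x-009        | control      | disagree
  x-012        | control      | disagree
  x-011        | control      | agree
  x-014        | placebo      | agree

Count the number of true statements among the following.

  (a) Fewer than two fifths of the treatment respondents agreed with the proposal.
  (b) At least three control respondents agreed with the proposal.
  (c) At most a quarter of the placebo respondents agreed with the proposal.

(a) treatment: |A| = 8, |A ∩ B| = 3; needs |A ∩ B| / |A| < 2/5 — true.
(b) control: |A| = 5, |A ∩ B| = 3; needs |A ∩ B| ≥ 3 — true.
(c) placebo: |A| = 5, |A ∩ B| = 1; needs |A ∩ B| / |A| ≤ 1/4 — true.

3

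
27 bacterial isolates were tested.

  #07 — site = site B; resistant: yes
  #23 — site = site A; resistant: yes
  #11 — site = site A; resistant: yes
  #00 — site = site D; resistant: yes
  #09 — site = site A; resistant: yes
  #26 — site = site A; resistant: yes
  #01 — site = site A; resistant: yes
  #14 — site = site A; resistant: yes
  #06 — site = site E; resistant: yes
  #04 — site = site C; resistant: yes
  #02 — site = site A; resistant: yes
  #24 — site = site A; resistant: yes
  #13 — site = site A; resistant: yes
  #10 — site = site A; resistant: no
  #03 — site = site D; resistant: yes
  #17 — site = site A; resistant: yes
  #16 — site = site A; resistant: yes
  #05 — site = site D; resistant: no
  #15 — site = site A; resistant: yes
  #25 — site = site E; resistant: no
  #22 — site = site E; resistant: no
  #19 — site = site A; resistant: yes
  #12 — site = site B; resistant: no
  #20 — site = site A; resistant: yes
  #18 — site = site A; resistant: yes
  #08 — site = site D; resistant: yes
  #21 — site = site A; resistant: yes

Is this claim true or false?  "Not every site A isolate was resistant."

True

The determiner here denotes the relation: A ⊄ B (|A ∖ B| ≥ 1).
|A| = 17, |A ∩ B| = 16, |A ∖ B| = 1.
So the statement is true.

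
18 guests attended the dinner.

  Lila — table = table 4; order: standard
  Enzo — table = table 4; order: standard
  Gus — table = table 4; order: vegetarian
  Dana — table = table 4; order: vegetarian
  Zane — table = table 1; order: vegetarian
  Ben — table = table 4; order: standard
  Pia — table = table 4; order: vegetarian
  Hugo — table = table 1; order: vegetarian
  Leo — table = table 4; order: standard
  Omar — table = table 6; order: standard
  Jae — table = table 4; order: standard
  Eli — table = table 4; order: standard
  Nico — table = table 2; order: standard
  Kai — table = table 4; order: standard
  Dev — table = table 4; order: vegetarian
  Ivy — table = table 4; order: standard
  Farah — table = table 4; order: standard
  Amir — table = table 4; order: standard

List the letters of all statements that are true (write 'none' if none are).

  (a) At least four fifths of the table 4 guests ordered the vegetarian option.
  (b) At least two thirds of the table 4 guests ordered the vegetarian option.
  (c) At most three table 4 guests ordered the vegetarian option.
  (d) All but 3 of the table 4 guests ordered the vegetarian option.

|A| = 14, |A ∩ B| = 4, |A ∖ B| = 10.
(a) |A ∩ B| / |A| ≥ 4/5: fails.
(b) |A ∩ B| / |A| ≥ 2/3: fails.
(c) |A ∩ B| ≤ 3: fails.
(d) |A ∖ B| = 3: fails.

none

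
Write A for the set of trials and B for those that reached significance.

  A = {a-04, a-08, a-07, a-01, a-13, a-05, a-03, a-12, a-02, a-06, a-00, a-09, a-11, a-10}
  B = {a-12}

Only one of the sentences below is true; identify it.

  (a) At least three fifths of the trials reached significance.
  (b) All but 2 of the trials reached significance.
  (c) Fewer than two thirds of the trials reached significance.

|A| = 14, |A ∩ B| = 1, |A ∖ B| = 13.
(a) requires |A ∩ B| / |A| ≥ 3/5: false.
(b) requires |A ∖ B| = 2: false.
(c) requires |A ∩ B| / |A| < 2/3: true.

(c)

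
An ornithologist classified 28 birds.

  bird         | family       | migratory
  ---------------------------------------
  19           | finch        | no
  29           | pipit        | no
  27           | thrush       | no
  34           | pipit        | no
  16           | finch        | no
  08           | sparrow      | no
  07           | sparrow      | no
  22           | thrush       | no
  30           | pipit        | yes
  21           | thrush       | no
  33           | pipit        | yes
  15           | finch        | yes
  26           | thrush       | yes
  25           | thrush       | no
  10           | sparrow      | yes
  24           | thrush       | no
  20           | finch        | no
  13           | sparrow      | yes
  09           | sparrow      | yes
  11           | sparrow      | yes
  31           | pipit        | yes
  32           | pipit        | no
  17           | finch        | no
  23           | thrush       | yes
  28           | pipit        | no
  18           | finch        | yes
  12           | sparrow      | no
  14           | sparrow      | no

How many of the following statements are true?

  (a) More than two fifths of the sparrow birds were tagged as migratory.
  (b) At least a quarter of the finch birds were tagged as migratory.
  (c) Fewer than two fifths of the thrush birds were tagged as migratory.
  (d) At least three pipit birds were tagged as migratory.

4

(a) sparrow: |A| = 8, |A ∩ B| = 4; needs |A ∩ B| / |A| > 2/5 — true.
(b) finch: |A| = 6, |A ∩ B| = 2; needs |A ∩ B| / |A| ≥ 1/4 — true.
(c) thrush: |A| = 7, |A ∩ B| = 2; needs |A ∩ B| / |A| < 2/5 — true.
(d) pipit: |A| = 7, |A ∩ B| = 3; needs |A ∩ B| ≥ 3 — true.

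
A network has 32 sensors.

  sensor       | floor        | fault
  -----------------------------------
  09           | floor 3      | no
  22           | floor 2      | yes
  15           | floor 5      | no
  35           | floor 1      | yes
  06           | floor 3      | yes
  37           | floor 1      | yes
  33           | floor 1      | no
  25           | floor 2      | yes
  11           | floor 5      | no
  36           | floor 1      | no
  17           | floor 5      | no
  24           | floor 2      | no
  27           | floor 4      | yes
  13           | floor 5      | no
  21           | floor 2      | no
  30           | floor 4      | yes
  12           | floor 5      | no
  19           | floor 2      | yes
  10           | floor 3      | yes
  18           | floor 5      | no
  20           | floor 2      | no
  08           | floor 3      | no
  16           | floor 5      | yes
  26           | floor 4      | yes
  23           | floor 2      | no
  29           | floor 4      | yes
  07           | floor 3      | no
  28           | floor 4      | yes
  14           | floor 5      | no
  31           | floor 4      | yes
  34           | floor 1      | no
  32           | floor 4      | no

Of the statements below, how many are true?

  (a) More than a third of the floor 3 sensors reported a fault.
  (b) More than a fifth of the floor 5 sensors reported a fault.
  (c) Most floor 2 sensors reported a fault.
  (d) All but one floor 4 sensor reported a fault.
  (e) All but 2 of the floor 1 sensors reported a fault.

2

(a) floor 3: |A| = 5, |A ∩ B| = 2; needs |A ∩ B| / |A| > 1/3 — true.
(b) floor 5: |A| = 8, |A ∩ B| = 1; needs |A ∩ B| / |A| > 1/5 — false.
(c) floor 2: |A| = 7, |A ∩ B| = 3; needs |A ∩ B| > |A ∖ B| — false.
(d) floor 4: |A| = 7, |A ∩ B| = 6; needs |A ∖ B| = 1 — true.
(e) floor 1: |A| = 5, |A ∩ B| = 2; needs |A ∖ B| = 2 — false.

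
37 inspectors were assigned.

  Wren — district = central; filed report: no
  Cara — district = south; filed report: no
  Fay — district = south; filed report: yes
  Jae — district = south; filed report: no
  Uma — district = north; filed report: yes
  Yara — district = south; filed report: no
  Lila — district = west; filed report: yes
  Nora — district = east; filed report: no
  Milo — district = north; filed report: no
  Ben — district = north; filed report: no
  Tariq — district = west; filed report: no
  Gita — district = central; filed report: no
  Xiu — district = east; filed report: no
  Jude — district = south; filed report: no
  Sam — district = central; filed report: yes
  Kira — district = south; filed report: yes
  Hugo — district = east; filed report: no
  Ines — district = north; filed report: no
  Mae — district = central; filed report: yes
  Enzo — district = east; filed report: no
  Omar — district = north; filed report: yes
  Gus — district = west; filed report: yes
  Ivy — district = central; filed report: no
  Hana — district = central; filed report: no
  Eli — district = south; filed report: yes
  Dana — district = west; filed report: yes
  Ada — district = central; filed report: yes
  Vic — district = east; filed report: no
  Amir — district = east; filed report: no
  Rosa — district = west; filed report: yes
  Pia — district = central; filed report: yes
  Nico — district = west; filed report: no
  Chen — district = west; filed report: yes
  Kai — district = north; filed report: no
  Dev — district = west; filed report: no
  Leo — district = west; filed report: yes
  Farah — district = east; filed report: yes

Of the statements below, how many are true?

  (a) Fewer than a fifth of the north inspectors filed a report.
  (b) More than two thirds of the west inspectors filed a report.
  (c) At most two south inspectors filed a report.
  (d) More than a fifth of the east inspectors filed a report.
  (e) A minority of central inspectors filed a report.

0

(a) north: |A| = 6, |A ∩ B| = 2; needs |A ∩ B| / |A| < 1/5 — false.
(b) west: |A| = 9, |A ∩ B| = 6; needs |A ∩ B| / |A| > 2/3 — false.
(c) south: |A| = 7, |A ∩ B| = 3; needs |A ∩ B| ≤ 2 — false.
(d) east: |A| = 7, |A ∩ B| = 1; needs |A ∩ B| / |A| > 1/5 — false.
(e) central: |A| = 8, |A ∩ B| = 4; needs |A ∩ B| < |A ∖ B| — false.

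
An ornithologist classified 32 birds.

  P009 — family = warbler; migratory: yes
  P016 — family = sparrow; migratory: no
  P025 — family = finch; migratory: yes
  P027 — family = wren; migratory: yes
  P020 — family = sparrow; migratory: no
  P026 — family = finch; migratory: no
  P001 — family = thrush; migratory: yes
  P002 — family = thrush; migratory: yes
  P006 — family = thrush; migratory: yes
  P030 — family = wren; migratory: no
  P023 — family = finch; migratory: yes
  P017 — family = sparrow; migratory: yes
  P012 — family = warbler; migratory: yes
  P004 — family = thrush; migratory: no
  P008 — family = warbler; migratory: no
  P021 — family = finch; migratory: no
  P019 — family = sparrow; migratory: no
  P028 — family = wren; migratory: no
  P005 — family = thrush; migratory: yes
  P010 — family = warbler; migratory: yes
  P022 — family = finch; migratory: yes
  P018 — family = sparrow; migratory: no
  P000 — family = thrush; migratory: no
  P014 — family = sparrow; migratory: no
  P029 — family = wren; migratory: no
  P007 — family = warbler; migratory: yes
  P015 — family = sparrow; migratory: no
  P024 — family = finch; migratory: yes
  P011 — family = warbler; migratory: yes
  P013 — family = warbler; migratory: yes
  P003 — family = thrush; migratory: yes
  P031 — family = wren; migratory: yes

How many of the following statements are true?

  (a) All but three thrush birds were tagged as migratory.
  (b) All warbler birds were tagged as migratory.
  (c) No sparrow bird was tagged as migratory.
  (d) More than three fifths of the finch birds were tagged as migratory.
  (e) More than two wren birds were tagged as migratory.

1

(a) thrush: |A| = 7, |A ∩ B| = 5; needs |A ∖ B| = 3 — false.
(b) warbler: |A| = 7, |A ∩ B| = 6; needs A ⊆ B, i.e. every element of A is in B (|A ∖ B| = 0) — false.
(c) sparrow: |A| = 7, |A ∩ B| = 1; needs A ∩ B = ∅ (|A ∩ B| = 0) — false.
(d) finch: |A| = 6, |A ∩ B| = 4; needs |A ∩ B| / |A| > 3/5 — true.
(e) wren: |A| = 5, |A ∩ B| = 2; needs |A ∩ B| > 2 — false.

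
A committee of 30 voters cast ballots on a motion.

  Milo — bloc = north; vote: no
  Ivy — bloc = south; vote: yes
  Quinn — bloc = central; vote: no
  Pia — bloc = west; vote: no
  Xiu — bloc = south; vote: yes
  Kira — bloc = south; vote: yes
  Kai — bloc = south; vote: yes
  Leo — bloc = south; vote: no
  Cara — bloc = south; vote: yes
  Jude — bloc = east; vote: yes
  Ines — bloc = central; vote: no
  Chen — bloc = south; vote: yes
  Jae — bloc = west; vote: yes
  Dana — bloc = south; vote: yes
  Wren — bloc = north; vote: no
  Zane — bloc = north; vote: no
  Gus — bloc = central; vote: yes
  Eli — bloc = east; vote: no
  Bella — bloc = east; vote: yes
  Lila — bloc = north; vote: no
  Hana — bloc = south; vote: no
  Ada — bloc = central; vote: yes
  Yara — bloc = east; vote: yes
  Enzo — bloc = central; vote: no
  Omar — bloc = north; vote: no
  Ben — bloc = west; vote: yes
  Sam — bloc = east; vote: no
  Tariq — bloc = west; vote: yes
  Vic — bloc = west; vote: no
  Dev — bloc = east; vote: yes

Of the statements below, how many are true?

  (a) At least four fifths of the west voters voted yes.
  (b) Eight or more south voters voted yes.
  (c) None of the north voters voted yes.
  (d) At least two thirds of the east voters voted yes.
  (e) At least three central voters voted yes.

(a) west: |A| = 5, |A ∩ B| = 3; needs |A ∩ B| / |A| ≥ 4/5 — false.
(b) south: |A| = 9, |A ∩ B| = 7; needs |A ∩ B| ≥ 8 — false.
(c) north: |A| = 5, |A ∩ B| = 0; needs A ∩ B = ∅ (|A ∩ B| = 0) — true.
(d) east: |A| = 6, |A ∩ B| = 4; needs |A ∩ B| / |A| ≥ 2/3 — true.
(e) central: |A| = 5, |A ∩ B| = 2; needs |A ∩ B| ≥ 3 — false.

2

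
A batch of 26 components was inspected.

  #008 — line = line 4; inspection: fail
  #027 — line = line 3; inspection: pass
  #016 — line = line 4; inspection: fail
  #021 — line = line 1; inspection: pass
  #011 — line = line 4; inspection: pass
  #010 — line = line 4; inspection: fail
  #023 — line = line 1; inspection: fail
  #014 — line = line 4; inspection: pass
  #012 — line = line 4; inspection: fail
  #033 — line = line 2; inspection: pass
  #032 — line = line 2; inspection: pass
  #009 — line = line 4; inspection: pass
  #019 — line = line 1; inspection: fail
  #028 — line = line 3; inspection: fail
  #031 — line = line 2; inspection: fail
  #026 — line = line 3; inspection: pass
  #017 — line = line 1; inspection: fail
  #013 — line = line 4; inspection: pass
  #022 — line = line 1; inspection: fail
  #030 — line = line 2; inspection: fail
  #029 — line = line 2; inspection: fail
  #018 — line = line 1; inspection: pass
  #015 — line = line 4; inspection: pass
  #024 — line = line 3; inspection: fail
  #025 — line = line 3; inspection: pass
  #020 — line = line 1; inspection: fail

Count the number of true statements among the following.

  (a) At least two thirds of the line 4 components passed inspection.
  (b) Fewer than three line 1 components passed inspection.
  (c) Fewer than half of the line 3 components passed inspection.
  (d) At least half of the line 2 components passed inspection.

1

(a) line 4: |A| = 9, |A ∩ B| = 5; needs |A ∩ B| / |A| ≥ 2/3 — false.
(b) line 1: |A| = 7, |A ∩ B| = 2; needs |A ∩ B| < 3 — true.
(c) line 3: |A| = 5, |A ∩ B| = 3; needs |A ∩ B| < |A ∖ B| — false.
(d) line 2: |A| = 5, |A ∩ B| = 2; needs |A ∩ B| ≥ |A ∖ B| — false.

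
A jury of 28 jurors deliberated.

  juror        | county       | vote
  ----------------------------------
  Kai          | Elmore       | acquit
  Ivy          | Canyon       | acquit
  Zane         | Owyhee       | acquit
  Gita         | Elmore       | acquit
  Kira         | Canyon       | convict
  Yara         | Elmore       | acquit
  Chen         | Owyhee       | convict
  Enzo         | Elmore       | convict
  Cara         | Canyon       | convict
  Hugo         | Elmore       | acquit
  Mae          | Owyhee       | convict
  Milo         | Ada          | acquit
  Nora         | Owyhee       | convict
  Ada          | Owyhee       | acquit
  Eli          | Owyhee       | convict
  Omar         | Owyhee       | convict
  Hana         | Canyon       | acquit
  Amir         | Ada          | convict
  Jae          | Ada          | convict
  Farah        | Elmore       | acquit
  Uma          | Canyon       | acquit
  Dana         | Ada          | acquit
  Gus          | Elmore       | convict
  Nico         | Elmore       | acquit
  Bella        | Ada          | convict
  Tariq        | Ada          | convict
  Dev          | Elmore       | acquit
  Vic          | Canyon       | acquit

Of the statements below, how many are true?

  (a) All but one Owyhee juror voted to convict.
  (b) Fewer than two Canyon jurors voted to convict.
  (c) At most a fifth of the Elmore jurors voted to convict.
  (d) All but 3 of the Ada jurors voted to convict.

(a) Owyhee: |A| = 7, |A ∩ B| = 5; needs |A ∖ B| = 1 — false.
(b) Canyon: |A| = 6, |A ∩ B| = 2; needs |A ∩ B| < 2 — false.
(c) Elmore: |A| = 9, |A ∩ B| = 2; needs |A ∩ B| / |A| ≤ 1/5 — false.
(d) Ada: |A| = 6, |A ∩ B| = 4; needs |A ∖ B| = 3 — false.

0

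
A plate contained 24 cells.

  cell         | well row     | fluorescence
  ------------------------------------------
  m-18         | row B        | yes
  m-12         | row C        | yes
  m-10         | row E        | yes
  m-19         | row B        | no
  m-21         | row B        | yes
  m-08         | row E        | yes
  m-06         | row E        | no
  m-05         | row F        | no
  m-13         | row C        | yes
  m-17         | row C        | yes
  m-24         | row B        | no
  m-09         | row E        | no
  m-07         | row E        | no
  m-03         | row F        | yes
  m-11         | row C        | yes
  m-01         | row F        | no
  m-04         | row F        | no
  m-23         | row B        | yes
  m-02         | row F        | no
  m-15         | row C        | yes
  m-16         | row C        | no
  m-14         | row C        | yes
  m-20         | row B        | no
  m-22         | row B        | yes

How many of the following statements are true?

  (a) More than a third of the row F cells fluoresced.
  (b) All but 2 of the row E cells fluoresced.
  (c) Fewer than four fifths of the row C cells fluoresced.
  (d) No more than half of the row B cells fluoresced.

(a) row F: |A| = 5, |A ∩ B| = 1; needs |A ∩ B| / |A| > 1/3 — false.
(b) row E: |A| = 5, |A ∩ B| = 2; needs |A ∖ B| = 2 — false.
(c) row C: |A| = 7, |A ∩ B| = 6; needs |A ∩ B| / |A| < 4/5 — false.
(d) row B: |A| = 7, |A ∩ B| = 4; needs |A ∩ B| ≤ |A ∖ B| — false.

0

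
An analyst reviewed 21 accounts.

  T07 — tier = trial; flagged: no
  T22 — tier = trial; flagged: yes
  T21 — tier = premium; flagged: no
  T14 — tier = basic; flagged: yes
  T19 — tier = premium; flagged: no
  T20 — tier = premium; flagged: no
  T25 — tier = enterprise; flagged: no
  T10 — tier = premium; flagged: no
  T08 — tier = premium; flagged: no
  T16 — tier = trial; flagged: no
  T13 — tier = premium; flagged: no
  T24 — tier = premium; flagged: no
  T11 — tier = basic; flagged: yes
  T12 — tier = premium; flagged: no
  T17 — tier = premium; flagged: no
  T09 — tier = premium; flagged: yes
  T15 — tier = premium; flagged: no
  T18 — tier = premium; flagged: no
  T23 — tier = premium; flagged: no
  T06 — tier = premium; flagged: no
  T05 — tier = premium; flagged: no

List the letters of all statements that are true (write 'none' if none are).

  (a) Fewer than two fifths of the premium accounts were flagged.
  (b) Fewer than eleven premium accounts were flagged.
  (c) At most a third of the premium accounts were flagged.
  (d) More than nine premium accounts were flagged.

|A| = 15, |A ∩ B| = 1, |A ∖ B| = 14.
(a) |A ∩ B| / |A| < 2/5: holds.
(b) |A ∩ B| < 11: holds.
(c) |A ∩ B| / |A| ≤ 1/3: holds.
(d) |A ∩ B| > 9: fails.

(a), (b), (c)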